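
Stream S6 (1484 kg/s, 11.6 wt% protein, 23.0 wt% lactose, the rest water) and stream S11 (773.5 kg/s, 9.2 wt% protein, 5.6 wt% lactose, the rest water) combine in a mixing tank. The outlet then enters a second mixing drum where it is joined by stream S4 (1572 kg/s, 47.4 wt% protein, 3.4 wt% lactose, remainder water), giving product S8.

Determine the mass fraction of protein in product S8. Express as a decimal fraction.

Overall, product flow = 3829.5 kg/s.
protein in = 1484×0.116 + 773.5×0.092 + 1572×0.474 = 988.43 kg/s.
protein fraction in S8 = 0.258.

0.258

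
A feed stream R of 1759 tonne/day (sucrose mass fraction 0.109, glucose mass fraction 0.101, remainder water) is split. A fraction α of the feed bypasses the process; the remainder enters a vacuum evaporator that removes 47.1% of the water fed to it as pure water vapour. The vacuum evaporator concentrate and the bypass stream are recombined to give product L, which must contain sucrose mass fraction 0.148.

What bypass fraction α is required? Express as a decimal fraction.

0.292

All 1759×0.109 = 191.73 tonne/day of sucrose reaches L, so L = 191.73/0.148 = 1295.5 tonne/day and vapour = 463.52 tonne/day.
The evaporator receives (1−α)·1759 of feed at 0.790 water and removes 0.471 of that water:
0.471×0.790×(1−α)×1759 = 463.52
(1−α) = 463.52/654.51 = 0.7082;  α = 0.2918.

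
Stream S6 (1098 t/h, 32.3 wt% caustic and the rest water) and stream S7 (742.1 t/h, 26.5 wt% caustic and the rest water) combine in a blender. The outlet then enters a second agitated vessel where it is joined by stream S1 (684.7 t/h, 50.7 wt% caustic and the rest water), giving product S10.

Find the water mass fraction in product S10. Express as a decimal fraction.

Overall, product flow = 2524.8 t/h.
water in = 1098×0.677 + 742.1×0.735 + 684.7×0.493 = 1626.3 t/h.
water fraction in S10 = 0.644.

0.644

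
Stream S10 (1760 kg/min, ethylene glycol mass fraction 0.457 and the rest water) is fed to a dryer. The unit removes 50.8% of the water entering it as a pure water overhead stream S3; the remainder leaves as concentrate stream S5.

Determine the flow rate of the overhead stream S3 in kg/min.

485.5 kg/min

water entering = 1760×0.543 = 955.68 kg/min; overhead removed = 0.508×955.68 = 485.49 kg/min.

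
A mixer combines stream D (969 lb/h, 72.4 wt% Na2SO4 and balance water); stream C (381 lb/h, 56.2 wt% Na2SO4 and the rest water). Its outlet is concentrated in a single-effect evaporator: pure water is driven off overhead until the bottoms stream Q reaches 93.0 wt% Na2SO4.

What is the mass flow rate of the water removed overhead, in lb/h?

365.4 lb/h

Na2SO4 entering = 969×0.724 + 381×0.562 = 915.68 lb/h.
All Na2SO4 reports to Q, so Q = 915.68/0.930 = 984.6 lb/h.
Total feed = 1350 lb/h; overhead = 1350 − 984.6 = 365.4 lb/h.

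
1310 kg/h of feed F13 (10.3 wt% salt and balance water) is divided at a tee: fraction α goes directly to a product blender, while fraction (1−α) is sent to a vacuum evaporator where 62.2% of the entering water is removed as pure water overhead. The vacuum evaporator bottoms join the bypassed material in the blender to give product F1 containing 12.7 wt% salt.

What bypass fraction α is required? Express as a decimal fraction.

All 1310×0.103 = 134.93 kg/h of salt reaches F1, so F1 = 134.93/0.127 = 1062.4 kg/h and vapour = 247.56 kg/h.
The evaporator receives (1−α)·1310 of feed at 0.897 water and removes 0.622 of that water:
0.622×0.897×(1−α)×1310 = 247.56
(1−α) = 247.56/730.89 = 0.3387;  α = 0.6613.

0.661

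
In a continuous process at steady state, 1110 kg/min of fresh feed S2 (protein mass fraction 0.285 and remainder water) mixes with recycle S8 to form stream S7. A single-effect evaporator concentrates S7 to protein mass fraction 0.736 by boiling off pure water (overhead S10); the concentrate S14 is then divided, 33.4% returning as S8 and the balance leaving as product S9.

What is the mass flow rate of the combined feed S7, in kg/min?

Overall protein balance (none leaves overhead): protein in fresh feed = protein in product, i.e. 1110×0.285 = (1−0.334)·S14·0.736.
S14 = 316.35/(0.736×0.666) = 645.38 kg/min.
Recycle S8 = 0.334×645.38 = 215.56 kg/min.
Combined feed S7 = 1110 + 215.56 = 1325.6 kg/min.

1326 kg/min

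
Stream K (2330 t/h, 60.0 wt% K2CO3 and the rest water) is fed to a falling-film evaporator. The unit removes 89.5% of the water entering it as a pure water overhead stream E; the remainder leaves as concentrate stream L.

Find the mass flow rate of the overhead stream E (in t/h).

834.1 t/h

water entering = 2330×0.400 = 932 t/h; overhead removed = 0.895×932 = 834.14 t/h.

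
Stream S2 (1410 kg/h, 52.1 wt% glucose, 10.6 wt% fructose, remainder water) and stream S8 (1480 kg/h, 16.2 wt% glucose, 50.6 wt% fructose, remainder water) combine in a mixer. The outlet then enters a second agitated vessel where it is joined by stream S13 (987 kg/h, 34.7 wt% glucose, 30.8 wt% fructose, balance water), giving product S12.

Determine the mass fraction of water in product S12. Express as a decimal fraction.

0.350

Overall, product flow = 3877 kg/h.
water in = 1410×0.373 + 1480×0.332 + 987×0.345 = 1357.8 kg/h.
water fraction in S12 = 0.350.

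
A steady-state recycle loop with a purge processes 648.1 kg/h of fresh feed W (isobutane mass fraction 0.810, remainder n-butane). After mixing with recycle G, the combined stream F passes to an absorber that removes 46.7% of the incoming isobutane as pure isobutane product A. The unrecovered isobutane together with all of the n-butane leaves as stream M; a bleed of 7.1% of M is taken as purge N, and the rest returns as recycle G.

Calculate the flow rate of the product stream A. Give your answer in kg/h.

isobutane in F: m_A = 648.1×0.810 + (1−0.071)·(1−0.467)·m_A, so m_A = 524.96/0.5048 = 1039.9 kg/h.
Product A = 0.467×1039.9 = 485.61 kg/h.

485.6 kg/h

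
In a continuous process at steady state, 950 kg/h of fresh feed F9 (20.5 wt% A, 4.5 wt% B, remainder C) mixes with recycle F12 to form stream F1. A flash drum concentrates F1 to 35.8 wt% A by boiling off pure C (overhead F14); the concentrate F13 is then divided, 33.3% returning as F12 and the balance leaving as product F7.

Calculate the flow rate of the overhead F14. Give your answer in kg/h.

Overall A balance (none leaves overhead): A in fresh feed = A in product, i.e. 950×0.205 = (1−0.333)·F13·0.358.
F13 = 194.75/(0.358×0.667) = 815.58 kg/h.
Recycle F12 = 0.333×815.58 = 271.59 kg/h.
Combined feed F1 = 950 + 271.59 = 1221.6 kg/h.
Overhead F14 = F1 − F13 = 1221.6 − 815.58 = 406.01 kg/h.

406 kg/h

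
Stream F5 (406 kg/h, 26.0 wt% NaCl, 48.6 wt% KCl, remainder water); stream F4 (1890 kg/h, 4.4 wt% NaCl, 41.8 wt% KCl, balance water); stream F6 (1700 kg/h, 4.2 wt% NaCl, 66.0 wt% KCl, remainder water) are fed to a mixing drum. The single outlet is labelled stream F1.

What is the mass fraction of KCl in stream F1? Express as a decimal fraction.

Total flow out = 406 + 1890 + 1700 = 3996 kg/h.
KCl in = 406×0.486 + 1890×0.418 + 1700×0.660 = 2109.3 kg/h.
KCl mass fraction in F1 = 2109.3/3996 = 0.528.

0.528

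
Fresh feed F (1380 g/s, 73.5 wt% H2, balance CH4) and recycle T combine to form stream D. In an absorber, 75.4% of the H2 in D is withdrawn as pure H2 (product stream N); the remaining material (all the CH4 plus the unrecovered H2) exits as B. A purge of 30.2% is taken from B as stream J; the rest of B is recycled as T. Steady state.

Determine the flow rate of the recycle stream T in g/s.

1055 g/s

CH4 enters only via F and leaves only via the purge: 1380×0.265 = 0.302×(CH4 in B), and the absorber passes all CH4, so CH4 in D = CH4 in B = 1210.9 g/s.
H2 in D: m_A = 1380×0.735 + (1−0.302)·(1−0.754)·m_A, so m_A = 1014.3/0.8283 = 1224.6 g/s.
B = (1−0.754)×1224.6 + 1210.9 = 1512.2 g/s.
Recycle T = (1−0.302)×1512.2 = 1055.5 g/s.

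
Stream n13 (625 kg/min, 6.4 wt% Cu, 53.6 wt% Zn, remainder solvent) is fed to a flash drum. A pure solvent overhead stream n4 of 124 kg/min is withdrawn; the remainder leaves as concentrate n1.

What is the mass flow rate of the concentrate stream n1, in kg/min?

501 kg/min

Concentrate = 625 − 124 = 501 kg/min.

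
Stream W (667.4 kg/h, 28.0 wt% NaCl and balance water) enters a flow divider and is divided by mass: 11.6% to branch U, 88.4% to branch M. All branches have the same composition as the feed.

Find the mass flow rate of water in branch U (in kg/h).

Branch U total = 0.116×667.4 = 77.418 kg/h.
water in U = 0.720×77.418 = 55.741 kg/h.

55.74 kg/h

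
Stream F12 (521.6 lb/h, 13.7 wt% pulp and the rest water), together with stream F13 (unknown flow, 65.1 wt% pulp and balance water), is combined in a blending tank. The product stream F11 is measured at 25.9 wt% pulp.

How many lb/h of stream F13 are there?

Let F13 be the unknown flow. Total out = 521.6 + F13.
pulp balance: 71.459 + 0.651·F13 = 0.259·(521.6 + F13)
(0.651 − 0.259)·F13 = 0.259×521.6 − 71.459 = 63.635
F13 = 63.635 / 0.392 = 162.33 lb/h

162.3 lb/h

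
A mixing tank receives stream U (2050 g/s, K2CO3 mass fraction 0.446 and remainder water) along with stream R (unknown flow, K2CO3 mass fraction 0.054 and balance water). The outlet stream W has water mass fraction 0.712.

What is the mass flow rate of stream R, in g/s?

1384 g/s

Let R be the unknown flow. Total out = 2050 + R.
water balance: 1135.7 + 0.946·R = 0.712·(2050 + R)
(0.946 − 0.712)·R = 0.712×2050 − 1135.7 = 323.9
R = 323.9 / 0.234 = 1384.2 g/s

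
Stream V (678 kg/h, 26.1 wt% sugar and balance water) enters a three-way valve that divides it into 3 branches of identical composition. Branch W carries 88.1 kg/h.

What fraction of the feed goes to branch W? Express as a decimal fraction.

0.130

Fraction to W = 88.1/678 = 0.1299.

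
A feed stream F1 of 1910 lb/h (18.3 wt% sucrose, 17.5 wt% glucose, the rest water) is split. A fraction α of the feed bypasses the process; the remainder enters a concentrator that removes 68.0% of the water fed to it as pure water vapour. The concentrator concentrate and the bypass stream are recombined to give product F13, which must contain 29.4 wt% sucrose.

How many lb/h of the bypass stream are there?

All 1910×0.183 = 349.53 lb/h of sucrose reaches F13, so F13 = 349.53/0.294 = 1188.9 lb/h and vapour = 721.12 lb/h.
The evaporator receives (1−α)·1910 of feed at 0.642 water and removes 0.680 of that water:
0.680×0.642×(1−α)×1910 = 721.12
(1−α) = 721.12/833.83 = 0.8648;  α = 0.1352.
Bypass flow = 0.1352×1910 = 258.17 lb/h.

258.2 lb/h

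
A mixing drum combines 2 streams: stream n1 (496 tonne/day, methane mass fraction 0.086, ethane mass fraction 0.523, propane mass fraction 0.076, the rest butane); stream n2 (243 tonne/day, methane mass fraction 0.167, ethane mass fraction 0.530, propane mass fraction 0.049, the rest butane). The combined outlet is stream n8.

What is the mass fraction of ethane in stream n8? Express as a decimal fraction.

0.525

Total flow out = 496 + 243 = 739 tonne/day.
ethane in = 496×0.523 + 243×0.530 = 388.2 tonne/day.
ethane mass fraction in n8 = 388.2/739 = 0.525.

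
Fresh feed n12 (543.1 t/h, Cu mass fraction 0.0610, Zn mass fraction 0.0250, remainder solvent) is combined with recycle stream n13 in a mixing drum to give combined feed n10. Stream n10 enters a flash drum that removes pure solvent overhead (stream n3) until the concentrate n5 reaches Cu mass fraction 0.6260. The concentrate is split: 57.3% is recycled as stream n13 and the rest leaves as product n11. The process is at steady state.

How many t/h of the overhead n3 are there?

Overall Cu balance (none leaves overhead): Cu in fresh feed = Cu in product, i.e. 543.1×0.061 = (1−0.573)·n5·0.626.
n5 = 33.129/(0.626×0.427) = 123.94 t/h.
Recycle n13 = 0.573×123.94 = 71.017 t/h.
Combined feed n10 = 543.1 + 71.017 = 614.12 t/h.
Overhead n3 = n10 − n5 = 614.12 − 123.94 = 490.18 t/h.

490.2 t/h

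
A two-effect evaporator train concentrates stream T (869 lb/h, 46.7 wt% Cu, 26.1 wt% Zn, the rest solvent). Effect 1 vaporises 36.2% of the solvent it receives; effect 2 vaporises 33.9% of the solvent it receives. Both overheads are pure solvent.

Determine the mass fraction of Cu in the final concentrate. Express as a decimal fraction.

solvent in feed = 869×0.272 = 236.37 lb/h.
After stage 1: solvent left = (1−0.362)×236.37 = 150.8; stream total = 783.43 lb/h.
After stage 2: solvent left = (1−0.339)×150.8 = 99.681; final concentrate = 732.31 lb/h.
Cu fraction = 405.82/732.31 = 0.554.

0.554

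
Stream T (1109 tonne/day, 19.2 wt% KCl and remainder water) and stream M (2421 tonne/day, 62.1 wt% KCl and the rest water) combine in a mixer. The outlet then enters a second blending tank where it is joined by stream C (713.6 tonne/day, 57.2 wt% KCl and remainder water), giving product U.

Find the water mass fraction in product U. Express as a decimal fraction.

Overall, product flow = 4243.6 tonne/day.
water in = 1109×0.808 + 2421×0.379 + 713.6×0.428 = 2119.1 tonne/day.
water fraction in U = 0.499.

0.499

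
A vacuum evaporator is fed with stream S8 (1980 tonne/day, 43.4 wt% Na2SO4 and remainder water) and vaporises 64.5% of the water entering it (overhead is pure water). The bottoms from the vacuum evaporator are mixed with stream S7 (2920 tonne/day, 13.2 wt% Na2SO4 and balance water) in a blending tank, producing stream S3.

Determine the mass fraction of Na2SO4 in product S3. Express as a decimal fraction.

0.298

Vapour removed = 0.645×0.566×1980 = 722.84 tonne/day; concentrate = 1257.2 tonne/day.
Na2SO4 reaching the mixer = 859.32 (from concentrate) + 2920×0.132 = 1244.8 tonne/day.
Product flow = 1257.2 + 2920 = 4177.2 tonne/day; Na2SO4 fraction = 0.298.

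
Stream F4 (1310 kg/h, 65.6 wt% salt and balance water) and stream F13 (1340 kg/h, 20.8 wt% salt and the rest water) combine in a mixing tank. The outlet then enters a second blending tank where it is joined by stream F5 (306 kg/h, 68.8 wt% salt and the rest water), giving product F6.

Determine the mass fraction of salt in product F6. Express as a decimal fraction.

Overall, product flow = 2956 kg/h.
salt in = 1310×0.656 + 1340×0.208 + 306×0.688 = 1348.6 kg/h.
salt fraction in F6 = 0.456.

0.456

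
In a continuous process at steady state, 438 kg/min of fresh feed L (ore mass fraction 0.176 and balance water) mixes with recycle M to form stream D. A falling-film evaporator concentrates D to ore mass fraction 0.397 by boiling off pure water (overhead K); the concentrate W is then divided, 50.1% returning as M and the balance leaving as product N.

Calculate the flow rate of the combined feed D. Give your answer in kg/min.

Overall ore balance (none leaves overhead): ore in fresh feed = ore in product, i.e. 438×0.176 = (1−0.501)·W·0.397.
W = 77.088/(0.397×0.499) = 389.13 kg/min.
Recycle M = 0.501×389.13 = 194.95 kg/min.
Combined feed D = 438 + 194.95 = 632.95 kg/min.

633 kg/min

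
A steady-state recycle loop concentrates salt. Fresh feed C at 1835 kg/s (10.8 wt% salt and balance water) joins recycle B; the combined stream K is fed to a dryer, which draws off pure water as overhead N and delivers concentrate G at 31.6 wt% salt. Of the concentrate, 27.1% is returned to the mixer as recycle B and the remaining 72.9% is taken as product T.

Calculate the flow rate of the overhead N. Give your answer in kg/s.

1208 kg/s

Overall salt balance (none leaves overhead): salt in fresh feed = salt in product, i.e. 1835×0.108 = (1−0.271)·G·0.316.
G = 198.18/(0.316×0.729) = 860.29 kg/s.
Recycle B = 0.271×860.29 = 233.14 kg/s.
Combined feed K = 1835 + 233.14 = 2068.1 kg/s.
Overhead N = K − G = 2068.1 − 860.29 = 1207.8 kg/s.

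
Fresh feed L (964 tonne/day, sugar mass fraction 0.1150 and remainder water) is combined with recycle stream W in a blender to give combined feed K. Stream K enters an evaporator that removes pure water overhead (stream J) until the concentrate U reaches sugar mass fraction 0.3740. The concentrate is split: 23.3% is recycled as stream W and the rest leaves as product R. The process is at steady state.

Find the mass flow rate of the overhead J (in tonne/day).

Overall sugar balance (none leaves overhead): sugar in fresh feed = sugar in product, i.e. 964×0.115 = (1−0.233)·U·0.374.
U = 110.86/(0.374×0.767) = 386.46 tonne/day.
Recycle W = 0.233×386.46 = 90.046 tonne/day.
Combined feed K = 964 + 90.046 = 1054 tonne/day.
Overhead J = K − U = 1054 − 386.46 = 667.58 tonne/day.

667.6 tonne/day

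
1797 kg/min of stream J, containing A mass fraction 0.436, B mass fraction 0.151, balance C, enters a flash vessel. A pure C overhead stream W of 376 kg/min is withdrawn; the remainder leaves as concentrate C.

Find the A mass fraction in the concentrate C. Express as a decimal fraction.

A is not removed: 1797×0.436 = 783.49 kg/min of A enters C.
Concentrate = 1797 − 376 = 1421 kg/min.
Mass fraction = 783.49/1421 = 0.551.

0.551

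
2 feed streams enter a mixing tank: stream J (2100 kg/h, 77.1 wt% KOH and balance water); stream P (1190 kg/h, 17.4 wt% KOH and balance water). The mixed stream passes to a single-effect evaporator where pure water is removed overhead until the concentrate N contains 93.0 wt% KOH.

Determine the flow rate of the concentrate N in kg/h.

KOH entering = 2100×0.771 + 1190×0.174 = 1826.2 kg/h.
All KOH reports to N, so N = 1826.2/0.930 = 1963.6 kg/h.

1964 kg/h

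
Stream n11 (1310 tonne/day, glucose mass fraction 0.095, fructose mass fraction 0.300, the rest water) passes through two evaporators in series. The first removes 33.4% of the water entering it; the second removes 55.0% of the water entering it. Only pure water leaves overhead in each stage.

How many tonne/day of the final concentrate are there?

water in feed = 1310×0.605 = 792.55 tonne/day.
After stage 1: water left = (1−0.334)×792.55 = 527.84; stream total = 1045.3 tonne/day.
After stage 2: water left = (1−0.550)×527.84 = 237.53; final concentrate = 754.98 tonne/day.

755 tonne/day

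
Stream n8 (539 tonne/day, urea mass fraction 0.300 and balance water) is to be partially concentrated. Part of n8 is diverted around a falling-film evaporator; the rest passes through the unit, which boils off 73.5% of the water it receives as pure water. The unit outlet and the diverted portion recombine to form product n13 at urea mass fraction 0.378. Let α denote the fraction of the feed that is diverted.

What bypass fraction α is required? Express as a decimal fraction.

All 539×0.300 = 161.7 tonne/day of urea reaches n13, so n13 = 161.7/0.378 = 427.78 tonne/day and vapour = 111.22 tonne/day.
The evaporator receives (1−α)·539 of feed at 0.700 water and removes 0.735 of that water:
0.735×0.700×(1−α)×539 = 111.22
(1−α) = 111.22/277.32 = 0.4011;  α = 0.5989.

0.599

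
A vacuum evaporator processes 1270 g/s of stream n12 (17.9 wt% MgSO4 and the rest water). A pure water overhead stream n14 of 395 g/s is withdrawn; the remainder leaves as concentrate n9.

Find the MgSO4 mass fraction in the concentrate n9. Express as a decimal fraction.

0.2598

MgSO4 is not removed: 1270×0.179 = 227.33 g/s of MgSO4 enters n9.
Concentrate = 1270 − 395 = 875 g/s.
Mass fraction = 227.33/875 = 0.2598.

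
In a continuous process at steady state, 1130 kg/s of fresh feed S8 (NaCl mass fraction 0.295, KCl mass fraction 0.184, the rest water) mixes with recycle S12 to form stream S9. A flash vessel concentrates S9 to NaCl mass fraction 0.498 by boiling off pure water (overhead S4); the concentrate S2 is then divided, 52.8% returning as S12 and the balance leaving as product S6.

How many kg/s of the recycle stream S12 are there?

748.8 kg/s

Overall NaCl balance (none leaves overhead): NaCl in fresh feed = NaCl in product, i.e. 1130×0.295 = (1−0.528)·S2·0.498.
S2 = 333.35/(0.498×0.472) = 1418.2 kg/s.
Recycle S12 = 0.528×1418.2 = 748.8 kg/s.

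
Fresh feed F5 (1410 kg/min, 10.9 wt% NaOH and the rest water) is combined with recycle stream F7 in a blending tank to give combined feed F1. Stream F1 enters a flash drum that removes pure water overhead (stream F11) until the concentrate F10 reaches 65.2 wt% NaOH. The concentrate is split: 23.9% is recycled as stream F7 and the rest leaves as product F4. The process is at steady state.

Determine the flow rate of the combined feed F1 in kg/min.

Overall NaOH balance (none leaves overhead): NaOH in fresh feed = NaOH in product, i.e. 1410×0.109 = (1−0.239)·F10·0.652.
F10 = 153.69/(0.652×0.761) = 309.75 kg/min.
Recycle F7 = 0.239×309.75 = 74.031 kg/min.
Combined feed F1 = 1410 + 74.031 = 1484 kg/min.

1484 kg/min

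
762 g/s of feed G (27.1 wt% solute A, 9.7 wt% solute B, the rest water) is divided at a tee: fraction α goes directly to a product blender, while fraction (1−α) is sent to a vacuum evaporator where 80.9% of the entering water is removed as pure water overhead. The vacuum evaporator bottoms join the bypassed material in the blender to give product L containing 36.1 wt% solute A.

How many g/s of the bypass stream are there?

All 762×0.271 = 206.5 g/s of solute A reaches L, so L = 206.5/0.361 = 572.03 g/s and vapour = 189.97 g/s.
The evaporator receives (1−α)·762 of feed at 0.632 water and removes 0.809 of that water:
0.809×0.632×(1−α)×762 = 189.97
(1−α) = 189.97/389.6 = 0.4876;  α = 0.5124.
Bypass flow = 0.5124×762 = 390.44 g/s.

390.4 g/s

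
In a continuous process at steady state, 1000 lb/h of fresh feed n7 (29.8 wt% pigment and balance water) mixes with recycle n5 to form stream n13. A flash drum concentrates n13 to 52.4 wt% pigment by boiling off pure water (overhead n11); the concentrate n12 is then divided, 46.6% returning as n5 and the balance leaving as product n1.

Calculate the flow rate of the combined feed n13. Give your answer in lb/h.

1496 lb/h

Overall pigment balance (none leaves overhead): pigment in fresh feed = pigment in product, i.e. 1000×0.298 = (1−0.466)·n12·0.524.
n12 = 298/(0.524×0.534) = 1065 lb/h.
Recycle n5 = 0.466×1065 = 496.28 lb/h.
Combined feed n13 = 1000 + 496.28 = 1496.3 lb/h.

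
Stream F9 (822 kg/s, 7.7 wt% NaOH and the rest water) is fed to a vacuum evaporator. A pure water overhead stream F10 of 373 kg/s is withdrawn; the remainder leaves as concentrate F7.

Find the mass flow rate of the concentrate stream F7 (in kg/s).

449 kg/s

Concentrate = 822 − 373 = 449 kg/s.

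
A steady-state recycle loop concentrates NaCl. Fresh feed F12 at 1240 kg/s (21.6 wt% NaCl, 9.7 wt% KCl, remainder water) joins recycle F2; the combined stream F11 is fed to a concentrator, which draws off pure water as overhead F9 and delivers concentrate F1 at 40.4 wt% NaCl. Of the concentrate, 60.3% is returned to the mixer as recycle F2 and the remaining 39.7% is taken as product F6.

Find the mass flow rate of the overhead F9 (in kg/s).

Overall NaCl balance (none leaves overhead): NaCl in fresh feed = NaCl in product, i.e. 1240×0.216 = (1−0.603)·F1·0.404.
F1 = 267.84/(0.404×0.397) = 1670 kg/s.
Recycle F2 = 0.603×1670 = 1007 kg/s.
Combined feed F11 = 1240 + 1007 = 2247 kg/s.
Overhead F9 = F11 − F1 = 2247 − 1670 = 577.03 kg/s.

577 kg/s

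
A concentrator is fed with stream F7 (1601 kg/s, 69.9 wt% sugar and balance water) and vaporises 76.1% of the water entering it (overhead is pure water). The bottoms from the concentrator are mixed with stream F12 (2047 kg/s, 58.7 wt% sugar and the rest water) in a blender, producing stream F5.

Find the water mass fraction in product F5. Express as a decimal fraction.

0.293

Vapour removed = 0.761×0.301×1601 = 366.73 kg/s; concentrate = 1234.3 kg/s.
water reaching the mixer = 115.17 (from concentrate) + 2047×0.413 = 960.59 kg/s.
Product flow = 1234.3 + 2047 = 3281.3 kg/s; water fraction = 0.293.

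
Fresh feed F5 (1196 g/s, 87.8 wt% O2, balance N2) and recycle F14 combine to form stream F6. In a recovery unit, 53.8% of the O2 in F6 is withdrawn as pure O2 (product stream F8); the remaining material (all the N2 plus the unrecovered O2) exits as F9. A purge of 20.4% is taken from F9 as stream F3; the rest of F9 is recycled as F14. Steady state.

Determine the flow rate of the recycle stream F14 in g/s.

1180 g/s

N2 enters only via F5 and leaves only via the purge: 1196×0.122 = 0.204×(N2 in F9), and the recovery unit passes all N2, so N2 in F6 = N2 in F9 = 715.25 g/s.
O2 in F6: m_A = 1196×0.878 + (1−0.204)·(1−0.538)·m_A, so m_A = 1050.1/0.6322 = 1660.9 g/s.
F9 = (1−0.538)×1660.9 + 715.25 = 1482.6 g/s.
Recycle F14 = (1−0.204)×1482.6 = 1180.1 g/s.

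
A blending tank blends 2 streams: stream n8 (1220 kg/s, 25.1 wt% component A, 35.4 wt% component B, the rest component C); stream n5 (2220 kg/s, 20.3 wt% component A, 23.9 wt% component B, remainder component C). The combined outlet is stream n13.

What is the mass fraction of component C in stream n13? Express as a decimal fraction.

Total flow out = 1220 + 2220 = 3440 kg/s.
component C in = 1220×0.395 + 2220×0.558 = 1720.7 kg/s.
component C mass fraction in n13 = 1720.7/3440 = 0.500.

0.500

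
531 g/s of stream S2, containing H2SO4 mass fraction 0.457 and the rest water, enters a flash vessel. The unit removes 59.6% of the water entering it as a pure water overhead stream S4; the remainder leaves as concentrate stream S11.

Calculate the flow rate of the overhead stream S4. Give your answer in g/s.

171.8 g/s

water entering = 531×0.543 = 288.33 g/s; overhead removed = 0.596×288.33 = 171.85 g/s.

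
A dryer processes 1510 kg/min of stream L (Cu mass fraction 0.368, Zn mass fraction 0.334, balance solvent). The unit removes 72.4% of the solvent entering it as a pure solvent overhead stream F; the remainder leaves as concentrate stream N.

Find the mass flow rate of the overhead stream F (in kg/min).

solvent entering = 1510×0.298 = 449.98 kg/min; overhead removed = 0.724×449.98 = 325.79 kg/min.

325.8 kg/min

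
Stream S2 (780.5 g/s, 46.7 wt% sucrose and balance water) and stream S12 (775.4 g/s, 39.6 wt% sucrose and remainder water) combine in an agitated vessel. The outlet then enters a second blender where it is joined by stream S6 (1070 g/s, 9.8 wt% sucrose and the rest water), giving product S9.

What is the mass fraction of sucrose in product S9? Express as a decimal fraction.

Overall, product flow = 2625.9 g/s.
sucrose in = 780.5×0.467 + 775.4×0.396 + 1070×0.098 = 776.41 g/s.
sucrose fraction in S9 = 0.2957.

0.2957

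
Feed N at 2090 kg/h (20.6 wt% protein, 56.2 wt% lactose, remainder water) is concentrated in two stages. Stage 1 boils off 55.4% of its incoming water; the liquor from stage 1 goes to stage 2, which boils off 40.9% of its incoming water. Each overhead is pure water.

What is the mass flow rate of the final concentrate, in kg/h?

water in feed = 2090×0.232 = 484.88 kg/h.
After stage 1: water left = (1−0.554)×484.88 = 216.26; stream total = 1821.4 kg/h.
After stage 2: water left = (1−0.409)×216.26 = 127.81; final concentrate = 1732.9 kg/h.

1733 kg/h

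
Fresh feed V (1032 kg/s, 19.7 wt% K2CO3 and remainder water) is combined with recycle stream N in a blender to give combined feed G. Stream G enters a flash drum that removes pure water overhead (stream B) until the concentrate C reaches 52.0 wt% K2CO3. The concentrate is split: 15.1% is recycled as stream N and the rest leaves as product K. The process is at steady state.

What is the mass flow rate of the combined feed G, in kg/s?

Overall K2CO3 balance (none leaves overhead): K2CO3 in fresh feed = K2CO3 in product, i.e. 1032×0.197 = (1−0.151)·C·0.520.
C = 203.3/(0.520×0.849) = 460.51 kg/s.
Recycle N = 0.151×460.51 = 69.536 kg/s.
Combined feed G = 1032 + 69.536 = 1101.5 kg/s.

1102 kg/s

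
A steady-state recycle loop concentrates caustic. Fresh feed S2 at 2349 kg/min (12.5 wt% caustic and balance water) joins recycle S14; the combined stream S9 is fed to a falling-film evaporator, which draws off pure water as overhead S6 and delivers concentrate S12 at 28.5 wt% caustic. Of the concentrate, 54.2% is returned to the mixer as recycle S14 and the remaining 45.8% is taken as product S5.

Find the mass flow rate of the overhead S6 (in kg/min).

1319 kg/min

Overall caustic balance (none leaves overhead): caustic in fresh feed = caustic in product, i.e. 2349×0.125 = (1−0.542)·S12·0.285.
S12 = 293.62/(0.285×0.458) = 2249.5 kg/min.
Recycle S14 = 0.542×2249.5 = 1219.2 kg/min.
Combined feed S9 = 2349 + 1219.2 = 3568.2 kg/min.
Overhead S6 = S9 − S12 = 3568.2 − 2249.5 = 1318.7 kg/min.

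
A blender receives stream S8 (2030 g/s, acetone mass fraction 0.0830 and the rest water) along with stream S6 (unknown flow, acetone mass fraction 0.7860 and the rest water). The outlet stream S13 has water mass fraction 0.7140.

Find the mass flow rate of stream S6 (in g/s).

824.2 g/s

Let S6 be the unknown flow. Total out = 2030 + S6.
water balance: 1861.5 + 0.214·S6 = 0.714·(2030 + S6)
(0.214 − 0.714)·S6 = 0.714×2030 − 1861.5 = -412.09
S6 = -412.09 / -0.500 = 824.18 g/s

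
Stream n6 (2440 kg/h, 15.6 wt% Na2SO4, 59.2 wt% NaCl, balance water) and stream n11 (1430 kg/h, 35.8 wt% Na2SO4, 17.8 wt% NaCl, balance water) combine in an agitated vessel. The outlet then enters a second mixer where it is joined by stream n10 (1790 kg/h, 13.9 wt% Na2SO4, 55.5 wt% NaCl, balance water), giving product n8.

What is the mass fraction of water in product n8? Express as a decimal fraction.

Overall, product flow = 5660 kg/h.
water in = 2440×0.252 + 1430×0.464 + 1790×0.306 = 1826.1 kg/h.
water fraction in n8 = 0.323.

0.323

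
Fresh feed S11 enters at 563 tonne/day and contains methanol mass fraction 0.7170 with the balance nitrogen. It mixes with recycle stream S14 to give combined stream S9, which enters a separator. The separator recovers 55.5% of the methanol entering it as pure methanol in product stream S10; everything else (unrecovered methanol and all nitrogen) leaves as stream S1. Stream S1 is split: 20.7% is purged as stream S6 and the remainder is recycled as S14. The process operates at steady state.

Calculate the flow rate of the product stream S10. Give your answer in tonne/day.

methanol in S9: m_A = 563×0.717 + (1−0.207)·(1−0.555)·m_A, so m_A = 403.67/0.6471 = 623.8 tonne/day.
Product S10 = 0.555×623.8 = 346.21 tonne/day.

346.2 tonne/day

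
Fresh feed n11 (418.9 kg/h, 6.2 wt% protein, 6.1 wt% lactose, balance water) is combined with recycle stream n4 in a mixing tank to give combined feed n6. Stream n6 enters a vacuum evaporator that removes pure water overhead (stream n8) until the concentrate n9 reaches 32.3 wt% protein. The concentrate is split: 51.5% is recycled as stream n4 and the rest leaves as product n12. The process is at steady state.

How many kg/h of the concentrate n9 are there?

Overall protein balance (none leaves overhead): protein in fresh feed = protein in product, i.e. 418.9×0.062 = (1−0.515)·n9·0.323.
n9 = 25.972/(0.323×0.485) = 165.79 kg/h.

165.8 kg/h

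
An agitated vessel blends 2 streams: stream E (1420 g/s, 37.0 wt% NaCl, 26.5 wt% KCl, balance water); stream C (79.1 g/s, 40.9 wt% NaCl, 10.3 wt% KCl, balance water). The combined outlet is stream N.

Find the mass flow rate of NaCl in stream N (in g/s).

NaCl out = NaCl in = 1420×0.370 + 79.1×0.409 = 557.75 g/s.

557.8 g/s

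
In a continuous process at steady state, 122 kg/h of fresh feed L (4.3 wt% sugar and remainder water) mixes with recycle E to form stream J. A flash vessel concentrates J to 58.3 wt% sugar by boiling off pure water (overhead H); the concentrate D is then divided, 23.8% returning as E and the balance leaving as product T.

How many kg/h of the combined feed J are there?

Overall sugar balance (none leaves overhead): sugar in fresh feed = sugar in product, i.e. 122×0.043 = (1−0.238)·D·0.583.
D = 5.246/(0.583×0.762) = 11.809 kg/h.
Recycle E = 0.238×11.809 = 2.8105 kg/h.
Combined feed J = 122 + 2.8105 = 124.81 kg/h.

124.8 kg/h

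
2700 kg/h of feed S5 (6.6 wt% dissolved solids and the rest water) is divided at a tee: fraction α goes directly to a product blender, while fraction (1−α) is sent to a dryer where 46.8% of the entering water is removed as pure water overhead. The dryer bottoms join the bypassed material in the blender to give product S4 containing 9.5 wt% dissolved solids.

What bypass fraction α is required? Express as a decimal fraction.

All 2700×0.066 = 178.2 kg/h of dissolved solids reaches S4, so S4 = 178.2/0.095 = 1875.8 kg/h and vapour = 824.21 kg/h.
The evaporator receives (1−α)·2700 of feed at 0.934 water and removes 0.468 of that water:
0.468×0.934×(1−α)×2700 = 824.21
(1−α) = 824.21/1180.2 = 0.6984;  α = 0.3016.

0.302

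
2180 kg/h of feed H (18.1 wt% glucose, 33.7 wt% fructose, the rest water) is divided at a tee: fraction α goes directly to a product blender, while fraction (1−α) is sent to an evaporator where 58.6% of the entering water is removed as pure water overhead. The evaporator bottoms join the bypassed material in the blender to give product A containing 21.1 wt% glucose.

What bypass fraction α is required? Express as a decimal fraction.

All 2180×0.181 = 394.58 kg/h of glucose reaches A, so A = 394.58/0.211 = 1870 kg/h and vapour = 309.95 kg/h.
The evaporator receives (1−α)·2180 of feed at 0.482 water and removes 0.586 of that water:
0.586×0.482×(1−α)×2180 = 309.95
(1−α) = 309.95/615.75 = 0.5034;  α = 0.4966.

0.497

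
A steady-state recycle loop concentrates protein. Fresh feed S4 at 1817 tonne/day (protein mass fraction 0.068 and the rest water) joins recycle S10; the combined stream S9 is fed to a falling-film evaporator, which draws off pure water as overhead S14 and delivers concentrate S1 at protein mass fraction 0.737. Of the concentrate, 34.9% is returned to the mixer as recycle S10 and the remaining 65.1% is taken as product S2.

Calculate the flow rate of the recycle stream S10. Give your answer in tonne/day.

89.88 tonne/day

Overall protein balance (none leaves overhead): protein in fresh feed = protein in product, i.e. 1817×0.068 = (1−0.349)·S1·0.737.
S1 = 123.56/(0.737×0.651) = 257.52 tonne/day.
Recycle S10 = 0.349×257.52 = 89.875 tonne/day.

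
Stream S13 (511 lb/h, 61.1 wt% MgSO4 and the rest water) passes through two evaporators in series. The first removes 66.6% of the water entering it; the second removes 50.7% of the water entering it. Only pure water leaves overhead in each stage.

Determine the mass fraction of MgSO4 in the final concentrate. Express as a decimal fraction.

0.905

water in feed = 511×0.389 = 198.78 lb/h.
After stage 1: water left = (1−0.666)×198.78 = 66.392; stream total = 378.61 lb/h.
After stage 2: water left = (1−0.507)×66.392 = 32.731; final concentrate = 344.95 lb/h.
MgSO4 fraction = 312.22/344.95 = 0.905.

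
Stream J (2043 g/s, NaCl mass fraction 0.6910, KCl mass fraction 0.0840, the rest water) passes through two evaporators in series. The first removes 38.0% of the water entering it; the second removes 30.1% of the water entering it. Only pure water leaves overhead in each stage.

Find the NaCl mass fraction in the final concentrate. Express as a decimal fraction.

water in feed = 2043×0.225 = 459.68 g/s.
After stage 1: water left = (1−0.380)×459.68 = 285; stream total = 1868.3 g/s.
After stage 2: water left = (1−0.301)×285 = 199.21; final concentrate = 1782.5 g/s.
NaCl fraction = 1411.7/1782.5 = 0.7920.

0.7920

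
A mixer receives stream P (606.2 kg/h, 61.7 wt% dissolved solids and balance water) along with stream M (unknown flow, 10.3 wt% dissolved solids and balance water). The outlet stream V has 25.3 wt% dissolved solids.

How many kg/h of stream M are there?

Let M be the unknown flow. Total out = 606.2 + M.
dissolved solids balance: 374.03 + 0.103·M = 0.253·(606.2 + M)
(0.103 − 0.253)·M = 0.253×606.2 − 374.03 = -220.66
M = -220.66 / -0.150 = 1471 kg/h

1471 kg/h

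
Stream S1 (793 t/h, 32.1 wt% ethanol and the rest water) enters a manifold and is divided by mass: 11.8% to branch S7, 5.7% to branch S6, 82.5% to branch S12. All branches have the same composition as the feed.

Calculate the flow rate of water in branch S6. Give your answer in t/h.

30.69 t/h

Branch S6 total = 0.057×793 = 45.201 t/h.
water in S6 = 0.679×45.201 = 30.691 t/h.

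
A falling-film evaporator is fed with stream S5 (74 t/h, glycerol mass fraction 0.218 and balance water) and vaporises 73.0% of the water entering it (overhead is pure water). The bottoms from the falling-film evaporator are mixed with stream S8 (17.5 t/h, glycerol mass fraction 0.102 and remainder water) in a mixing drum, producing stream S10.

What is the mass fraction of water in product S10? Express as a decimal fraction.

Vapour removed = 0.730×0.782×74 = 42.244 t/h; concentrate = 31.756 t/h.
water reaching the mixer = 15.624 (from concentrate) + 17.5×0.898 = 31.339 t/h.
Product flow = 31.756 + 17.5 = 49.256 t/h; water fraction = 0.636.

0.636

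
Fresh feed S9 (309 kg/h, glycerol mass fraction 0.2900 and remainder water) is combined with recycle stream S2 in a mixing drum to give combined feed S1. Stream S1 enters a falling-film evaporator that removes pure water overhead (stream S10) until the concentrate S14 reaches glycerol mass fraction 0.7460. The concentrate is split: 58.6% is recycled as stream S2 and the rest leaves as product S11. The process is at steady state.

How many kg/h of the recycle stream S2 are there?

Overall glycerol balance (none leaves overhead): glycerol in fresh feed = glycerol in product, i.e. 309×0.290 = (1−0.586)·S14·0.746.
S14 = 89.61/(0.746×0.414) = 290.15 kg/h.
Recycle S2 = 0.586×290.15 = 170.03 kg/h.

170 kg/h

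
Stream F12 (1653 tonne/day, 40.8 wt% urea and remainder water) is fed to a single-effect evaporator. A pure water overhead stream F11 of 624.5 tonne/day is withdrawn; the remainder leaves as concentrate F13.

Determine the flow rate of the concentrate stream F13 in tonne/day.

Concentrate = 1653 − 624.5 = 1028.5 tonne/day.

1028 tonne/day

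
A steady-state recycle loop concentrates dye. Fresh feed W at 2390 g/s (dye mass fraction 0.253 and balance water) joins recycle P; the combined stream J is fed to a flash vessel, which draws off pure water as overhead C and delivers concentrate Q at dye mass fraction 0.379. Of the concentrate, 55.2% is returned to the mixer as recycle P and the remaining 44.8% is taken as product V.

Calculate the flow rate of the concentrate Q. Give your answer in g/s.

Overall dye balance (none leaves overhead): dye in fresh feed = dye in product, i.e. 2390×0.253 = (1−0.552)·Q·0.379.
Q = 604.67/(0.379×0.448) = 3561.2 g/s.

3561 g/s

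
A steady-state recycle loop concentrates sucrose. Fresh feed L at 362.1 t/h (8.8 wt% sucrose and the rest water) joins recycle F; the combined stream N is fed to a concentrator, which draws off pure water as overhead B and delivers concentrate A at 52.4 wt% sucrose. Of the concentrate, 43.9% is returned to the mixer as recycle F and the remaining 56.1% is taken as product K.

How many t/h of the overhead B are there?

Overall sucrose balance (none leaves overhead): sucrose in fresh feed = sucrose in product, i.e. 362.1×0.088 = (1−0.439)·A·0.524.
A = 31.865/(0.524×0.561) = 108.4 t/h.
Recycle F = 0.439×108.4 = 47.586 t/h.
Combined feed N = 362.1 + 47.586 = 409.69 t/h.
Overhead B = N − A = 409.69 − 108.4 = 301.29 t/h.

301.3 t/h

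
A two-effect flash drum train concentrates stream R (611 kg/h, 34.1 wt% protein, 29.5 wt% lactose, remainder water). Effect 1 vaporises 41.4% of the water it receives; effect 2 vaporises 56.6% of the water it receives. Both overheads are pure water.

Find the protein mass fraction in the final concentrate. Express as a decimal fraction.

0.4680

water in feed = 611×0.364 = 222.4 kg/h.
After stage 1: water left = (1−0.414)×222.4 = 130.33; stream total = 518.92 kg/h.
After stage 2: water left = (1−0.566)×130.33 = 56.563; final concentrate = 445.16 kg/h.
protein fraction = 208.35/445.16 = 0.4680.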